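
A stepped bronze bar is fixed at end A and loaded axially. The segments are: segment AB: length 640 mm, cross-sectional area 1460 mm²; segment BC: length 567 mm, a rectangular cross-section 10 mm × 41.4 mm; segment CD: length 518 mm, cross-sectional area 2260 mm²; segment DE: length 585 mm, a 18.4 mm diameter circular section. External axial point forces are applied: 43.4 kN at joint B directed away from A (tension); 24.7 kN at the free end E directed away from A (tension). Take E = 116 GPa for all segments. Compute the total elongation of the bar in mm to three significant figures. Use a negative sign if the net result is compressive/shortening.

1.07 mm

Internal axial forces (sectioning from the free end, tension +): N_DE = 24.7 kN, N_CD = 24.7 kN, N_BC = 24.7 kN, N_AB = 68.1 kN.
A_BC = 414 mm².
A_DE = 265.9 mm².
δ_AB = 68100·640/(1460·116000) = 0.2573 mm
δ_BC = 24700·567/(414·116000) = 0.2916 mm
δ_CD = 24700·518/(2260·116000) = 0.0488 mm
δ_DE = 24700·585/(265.9·116000) = 0.4685 mm
δ = Σδ_i = 1.066 mm.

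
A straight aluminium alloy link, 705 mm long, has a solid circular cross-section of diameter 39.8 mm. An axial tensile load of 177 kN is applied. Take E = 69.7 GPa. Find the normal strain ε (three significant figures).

A = 1244 mm².
σ = N/A = 142.3 MPa; ε = σ/E = 142.3/69700 = 2.041e-03.

0.00204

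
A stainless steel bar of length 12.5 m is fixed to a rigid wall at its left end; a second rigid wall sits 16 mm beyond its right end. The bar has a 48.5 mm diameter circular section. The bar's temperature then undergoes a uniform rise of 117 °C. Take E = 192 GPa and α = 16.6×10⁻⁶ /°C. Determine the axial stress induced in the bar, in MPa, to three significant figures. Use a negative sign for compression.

-127 MPa

Free thermal expansion αLΔT = 16.6e-6 · 12500 · 117 = 24.28 mm.
The walls engage after the gap closes; constrained expansion = 24.28 − 16 = 8.277 mm.
The walls impose strain ε = −(8.277)/12500 = -6.6220e-04; σ = Eε = 192000 · -6.6220e-04 = -127.1 MPa.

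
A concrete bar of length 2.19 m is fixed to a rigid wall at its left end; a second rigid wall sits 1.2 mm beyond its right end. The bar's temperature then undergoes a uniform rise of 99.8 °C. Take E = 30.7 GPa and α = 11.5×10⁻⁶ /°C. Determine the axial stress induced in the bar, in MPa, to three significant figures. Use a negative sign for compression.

Free thermal expansion αLΔT = 11.5e-6 · 2190 · 99.8 = 2.513 mm.
The walls engage after the gap closes; constrained expansion = 2.513 − 1.2 = 1.313 mm.
The walls impose strain ε = −(1.313)/2190 = -5.9975e-04; σ = Eε = 30700 · -5.9975e-04 = -18.41 MPa.

-18.4 MPa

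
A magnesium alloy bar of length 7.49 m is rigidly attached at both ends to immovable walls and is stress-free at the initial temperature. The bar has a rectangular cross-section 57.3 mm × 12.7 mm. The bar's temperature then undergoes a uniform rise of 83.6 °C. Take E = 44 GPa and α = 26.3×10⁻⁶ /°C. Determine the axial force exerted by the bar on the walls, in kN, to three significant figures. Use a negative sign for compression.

-70.4 kN

Free thermal expansion αLΔT = 26.3e-6 · 7490 · 83.6 = 16.47 mm.
The walls impose strain ε = −(16.47)/7490 = -2.1987e-03; σ = Eε = 44000 · -2.1987e-03 = -96.74 MPa.
Wall reaction R = σ·A = -96.74·727.7 = -70400 N = -70.4 kN.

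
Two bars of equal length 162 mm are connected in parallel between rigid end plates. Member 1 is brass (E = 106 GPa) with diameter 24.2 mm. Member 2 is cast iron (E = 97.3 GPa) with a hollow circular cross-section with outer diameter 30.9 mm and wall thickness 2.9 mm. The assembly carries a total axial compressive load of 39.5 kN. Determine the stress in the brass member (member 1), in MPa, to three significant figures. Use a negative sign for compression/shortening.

A_1 = 460 mm².
A_2 = 255.1 mm².
Equal strain + equilibrium ⇒ each member carries load in proportion to AE: A₁E₁ = 48760000 N, A₂E₂ = 24820000 N, ΣAE = 73580000 N.
σ₁ = P·E₁/ΣAE = -39500·106000/73580000 = -56.91 MPa.

-56.9 MPa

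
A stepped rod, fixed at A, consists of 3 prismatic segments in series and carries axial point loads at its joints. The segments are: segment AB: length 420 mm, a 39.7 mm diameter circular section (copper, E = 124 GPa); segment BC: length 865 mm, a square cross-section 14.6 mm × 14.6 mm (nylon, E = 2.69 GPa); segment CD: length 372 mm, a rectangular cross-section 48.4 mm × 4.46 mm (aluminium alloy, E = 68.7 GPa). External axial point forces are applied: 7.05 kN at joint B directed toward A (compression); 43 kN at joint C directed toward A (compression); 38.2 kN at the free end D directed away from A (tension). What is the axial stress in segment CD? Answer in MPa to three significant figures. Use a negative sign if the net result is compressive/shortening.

177 MPa

Internal axial forces (sectioning from the free end, tension +): N_CD = 38.2 kN, N_BC = -4.8 kN, N_AB = -11.85 kN.
A_CD = 215.9 mm².
σ_CD = N_CD/A_CD = 38200/215.9 = 177 MPa.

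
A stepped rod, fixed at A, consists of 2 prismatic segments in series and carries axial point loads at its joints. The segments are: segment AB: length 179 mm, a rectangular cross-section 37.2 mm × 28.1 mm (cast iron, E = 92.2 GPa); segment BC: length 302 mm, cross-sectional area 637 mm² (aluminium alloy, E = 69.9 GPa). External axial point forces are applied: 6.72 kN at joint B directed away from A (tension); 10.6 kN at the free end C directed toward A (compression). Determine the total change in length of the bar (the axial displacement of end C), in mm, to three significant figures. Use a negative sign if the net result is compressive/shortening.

Internal axial forces (sectioning from the free end, tension +): N_BC = -10.6 kN, N_AB = -3.88 kN.
A_AB = 1045 mm².
δ_AB = -3880·179/(1045·92200) = -0.007206 mm
δ_BC = -10600·302/(637·69900) = -0.07189 mm
δ = Σδ_i = -0.0791 mm.

-0.0791 mm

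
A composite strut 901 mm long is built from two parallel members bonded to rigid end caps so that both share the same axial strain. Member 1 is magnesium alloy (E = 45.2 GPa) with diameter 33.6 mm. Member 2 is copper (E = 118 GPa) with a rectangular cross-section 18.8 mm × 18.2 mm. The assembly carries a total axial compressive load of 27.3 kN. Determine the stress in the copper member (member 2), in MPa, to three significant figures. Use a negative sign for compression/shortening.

A_1 = 886.7 mm².
A_2 = 342.2 mm².
Equal strain + equilibrium ⇒ each member carries load in proportion to AE: A₁E₁ = 40080000 N, A₂E₂ = 40370000 N, ΣAE = 80450000 N.
σ₂ = P·E₂/ΣAE = -27300·118000/80450000 = -40.04 MPa.

-40.0 MPa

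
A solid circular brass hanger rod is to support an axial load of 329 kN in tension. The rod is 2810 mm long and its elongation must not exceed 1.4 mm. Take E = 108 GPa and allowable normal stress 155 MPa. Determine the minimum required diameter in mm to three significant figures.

Required area A ≥ P/σ_allow = 329000/155 = 2123 mm².
For a solid circular section, d ≥ √(4A/π) = 51.99 mm.
Elongation limit: A ≥ PL/(Eδ_allow) = 329000·2810/(108000·1.4) = 6114 mm² ⇒ d ≥ 88.23 mm.
The elongation limit governs.

88.2 mm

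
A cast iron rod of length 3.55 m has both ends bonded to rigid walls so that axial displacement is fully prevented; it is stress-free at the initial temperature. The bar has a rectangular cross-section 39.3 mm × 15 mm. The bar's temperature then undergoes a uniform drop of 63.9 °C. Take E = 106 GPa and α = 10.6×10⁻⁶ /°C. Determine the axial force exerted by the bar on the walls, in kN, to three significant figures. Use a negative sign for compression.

Free thermal expansion αLΔT = 10.6e-6 · 3550 · -63.9 = -2.405 mm.
The walls impose strain ε = −(-2.405)/3550 = 6.7734e-04; σ = Eε = 106000 · 6.7734e-04 = 71.8 MPa.
Wall reaction R = σ·A = 71.8·589.5 = 42320 N = 42.32 kN.

42.3 kN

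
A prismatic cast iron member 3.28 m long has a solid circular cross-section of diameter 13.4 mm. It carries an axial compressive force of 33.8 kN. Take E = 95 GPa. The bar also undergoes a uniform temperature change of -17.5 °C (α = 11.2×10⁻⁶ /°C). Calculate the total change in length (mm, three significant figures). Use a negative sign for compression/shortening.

A = 141 mm².
δ_mech = NL/(AE) = -33800·3280/(141·95000) = -8.275 mm.
δ_thermal = αLΔT = 11.2e-6·3280·-17.5 = -0.6429 mm.
δ = δ_mech + δ_thermal = -8.918 mm.

-8.92 mm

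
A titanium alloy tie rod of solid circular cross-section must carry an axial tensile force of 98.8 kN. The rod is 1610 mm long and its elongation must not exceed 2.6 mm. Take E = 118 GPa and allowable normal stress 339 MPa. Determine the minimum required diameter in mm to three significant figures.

Required area A ≥ P/σ_allow = 98800/339 = 291.4 mm².
For a solid circular section, d ≥ √(4A/π) = 19.26 mm.
Elongation limit: A ≥ PL/(Eδ_allow) = 98800·1610/(118000·2.6) = 518.5 mm² ⇒ d ≥ 25.69 mm.
The elongation limit governs.

25.7 mm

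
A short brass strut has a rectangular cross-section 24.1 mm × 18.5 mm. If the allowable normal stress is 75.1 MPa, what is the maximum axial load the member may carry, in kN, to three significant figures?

A = 445.9 mm².
P_max = σ_allow · A = 75.1 · 445.9 = 33480 N = 33.48 kN.

33.5 kN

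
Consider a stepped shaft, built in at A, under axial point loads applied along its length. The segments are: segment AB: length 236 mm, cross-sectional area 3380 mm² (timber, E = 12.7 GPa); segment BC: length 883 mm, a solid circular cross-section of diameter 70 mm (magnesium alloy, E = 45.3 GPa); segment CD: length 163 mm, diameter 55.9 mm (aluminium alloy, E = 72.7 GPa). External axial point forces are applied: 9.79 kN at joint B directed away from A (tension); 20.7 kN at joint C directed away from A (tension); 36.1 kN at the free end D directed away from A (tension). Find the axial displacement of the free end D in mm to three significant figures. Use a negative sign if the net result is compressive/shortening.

0.687 mm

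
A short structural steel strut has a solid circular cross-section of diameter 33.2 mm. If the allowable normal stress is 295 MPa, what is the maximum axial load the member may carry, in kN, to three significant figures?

255 kN

A = 865.7 mm².
P_max = σ_allow · A = 295 · 865.7 = 255400 N = 255.4 kN.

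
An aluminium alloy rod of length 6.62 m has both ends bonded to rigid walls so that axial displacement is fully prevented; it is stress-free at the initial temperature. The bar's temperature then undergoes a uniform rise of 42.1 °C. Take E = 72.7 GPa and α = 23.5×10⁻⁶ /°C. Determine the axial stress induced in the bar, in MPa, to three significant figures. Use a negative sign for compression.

Free thermal expansion αLΔT = 23.5e-6 · 6620 · 42.1 = 6.549 mm.
The walls impose strain ε = −(6.549)/6620 = -9.8935e-04; σ = Eε = 72700 · -9.8935e-04 = -71.93 MPa.

-71.9 MPa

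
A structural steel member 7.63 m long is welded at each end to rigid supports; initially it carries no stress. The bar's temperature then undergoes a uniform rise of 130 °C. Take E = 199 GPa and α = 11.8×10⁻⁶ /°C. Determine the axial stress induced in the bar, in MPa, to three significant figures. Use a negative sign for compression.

-305 MPa

Free thermal expansion αLΔT = 11.8e-6 · 7630 · 130 = 11.7 mm.
The walls impose strain ε = −(11.7)/7630 = -1.5340e-03; σ = Eε = 199000 · -1.5340e-03 = -305.3 MPa.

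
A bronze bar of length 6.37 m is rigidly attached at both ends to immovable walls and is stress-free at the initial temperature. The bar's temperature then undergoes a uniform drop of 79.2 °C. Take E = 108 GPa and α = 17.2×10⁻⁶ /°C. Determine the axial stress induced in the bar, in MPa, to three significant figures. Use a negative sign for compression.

147 MPa

Free thermal expansion αLΔT = 17.2e-6 · 6370 · -79.2 = -8.677 mm.
The walls impose strain ε = −(-8.677)/6370 = 1.3622e-03; σ = Eε = 108000 · 1.3622e-03 = 147.1 MPa.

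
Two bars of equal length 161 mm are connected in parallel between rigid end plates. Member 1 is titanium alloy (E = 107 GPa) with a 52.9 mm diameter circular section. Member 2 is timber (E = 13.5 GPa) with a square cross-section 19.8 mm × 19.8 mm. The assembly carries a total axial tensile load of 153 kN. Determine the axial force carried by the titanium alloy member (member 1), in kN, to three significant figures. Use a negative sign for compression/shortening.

A_1 = 2198 mm².
A_2 = 392 mm².
Equal strain + equilibrium ⇒ each member carries load in proportion to AE: A₁E₁ = 235200000 N, A₂E₂ = 5293000 N, ΣAE = 240500000 N.
F₁ = P·A₁E₁/ΣAE = 153000·235200000/240500000 = 149600 N.

150 kN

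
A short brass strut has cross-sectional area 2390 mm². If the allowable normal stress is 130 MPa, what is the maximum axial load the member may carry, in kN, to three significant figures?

P_max = σ_allow · A = 130 · 2390 = 310700 N = 310.7 kN.

311 kN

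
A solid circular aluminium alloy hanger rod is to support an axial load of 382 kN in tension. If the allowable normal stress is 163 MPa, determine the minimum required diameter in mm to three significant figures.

Required area A ≥ P/σ_allow = 382000/163 = 2344 mm².
For a solid circular section, d ≥ √(4A/π) = 54.63 mm.

54.6 mm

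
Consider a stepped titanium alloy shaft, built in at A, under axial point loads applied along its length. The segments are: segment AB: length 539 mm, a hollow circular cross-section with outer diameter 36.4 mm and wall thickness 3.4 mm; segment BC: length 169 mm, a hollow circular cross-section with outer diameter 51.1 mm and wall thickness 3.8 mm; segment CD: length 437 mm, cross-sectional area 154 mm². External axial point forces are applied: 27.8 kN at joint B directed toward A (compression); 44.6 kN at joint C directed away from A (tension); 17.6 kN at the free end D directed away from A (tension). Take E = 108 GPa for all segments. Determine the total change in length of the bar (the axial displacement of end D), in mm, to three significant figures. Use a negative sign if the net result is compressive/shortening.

Internal axial forces (sectioning from the free end, tension +): N_CD = 17.6 kN, N_BC = 62.2 kN, N_AB = 34.4 kN.
A_AB = 352.5 mm².
A_BC = 564.7 mm².
δ_AB = 34400·539/(352.5·108000) = 0.4871 mm
δ_BC = 62200·169/(564.7·108000) = 0.1724 mm
δ_CD = 17600·437/(154·108000) = 0.4624 mm
δ = Σδ_i = 1.122 mm.

1.12 mm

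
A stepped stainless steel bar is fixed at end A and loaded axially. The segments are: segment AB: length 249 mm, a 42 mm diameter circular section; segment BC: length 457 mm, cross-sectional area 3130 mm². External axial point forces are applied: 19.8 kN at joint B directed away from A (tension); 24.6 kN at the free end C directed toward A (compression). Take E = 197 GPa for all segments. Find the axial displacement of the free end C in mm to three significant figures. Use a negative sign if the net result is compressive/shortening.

-0.0226 mm

Internal axial forces (sectioning from the free end, tension +): N_BC = -24.6 kN, N_AB = -4.8 kN.
A_AB = 1385 mm².
δ_AB = -4800·249/(1385·197000) = -0.004379 mm
δ_BC = -24600·457/(3130·197000) = -0.01823 mm
δ = Σδ_i = -0.02261 mm.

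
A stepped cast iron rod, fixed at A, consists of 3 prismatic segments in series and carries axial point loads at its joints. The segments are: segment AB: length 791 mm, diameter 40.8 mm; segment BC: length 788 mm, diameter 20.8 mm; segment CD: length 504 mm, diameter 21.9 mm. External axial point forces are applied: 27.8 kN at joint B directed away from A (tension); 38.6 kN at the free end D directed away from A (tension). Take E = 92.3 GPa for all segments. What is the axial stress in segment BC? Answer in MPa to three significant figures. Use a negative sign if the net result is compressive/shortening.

114 MPa

Internal axial forces (sectioning from the free end, tension +): N_CD = 38.6 kN, N_BC = 38.6 kN, N_AB = 66.4 kN.
A_BC = 339.8 mm².
σ_BC = N_BC/A_BC = 38600/339.8 = 113.6 MPa.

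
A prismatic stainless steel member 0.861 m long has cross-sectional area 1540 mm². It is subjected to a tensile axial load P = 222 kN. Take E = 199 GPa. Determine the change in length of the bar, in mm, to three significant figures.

0.624 mm

δ_mech = NL/(AE) = 222000·861/(1540·199000) = 0.6237 mm.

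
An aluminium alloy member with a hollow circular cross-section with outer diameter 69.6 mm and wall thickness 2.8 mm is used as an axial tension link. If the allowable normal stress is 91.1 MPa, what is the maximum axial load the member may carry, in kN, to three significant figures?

A = 587.6 mm².
P_max = σ_allow · A = 91.1 · 587.6 = 53530 N = 53.53 kN.

53.5 kN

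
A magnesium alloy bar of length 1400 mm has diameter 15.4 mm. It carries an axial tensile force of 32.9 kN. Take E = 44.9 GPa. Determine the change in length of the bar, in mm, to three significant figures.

5.51 mm

A = 186.3 mm².
δ_mech = NL/(AE) = 32900·1400/(186.3·44900) = 5.507 mm.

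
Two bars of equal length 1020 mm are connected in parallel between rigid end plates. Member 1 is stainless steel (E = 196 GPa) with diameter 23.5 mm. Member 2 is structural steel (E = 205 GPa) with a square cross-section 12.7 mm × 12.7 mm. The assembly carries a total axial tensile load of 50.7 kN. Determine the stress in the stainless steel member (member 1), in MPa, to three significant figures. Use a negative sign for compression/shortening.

84.2 MPa

A_1 = 433.7 mm².
A_2 = 161.3 mm².
Equal strain + equilibrium ⇒ each member carries load in proportion to AE: A₁E₁ = 85010000 N, A₂E₂ = 33060000 N, ΣAE = 118100000 N.
σ₁ = P·E₁/ΣAE = 50700·196000/118100000 = 84.16 MPa.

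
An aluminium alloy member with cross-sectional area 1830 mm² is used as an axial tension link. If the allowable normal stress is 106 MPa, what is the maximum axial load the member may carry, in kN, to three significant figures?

194 kN

P_max = σ_allow · A = 106 · 1830 = 194000 N = 194 kN.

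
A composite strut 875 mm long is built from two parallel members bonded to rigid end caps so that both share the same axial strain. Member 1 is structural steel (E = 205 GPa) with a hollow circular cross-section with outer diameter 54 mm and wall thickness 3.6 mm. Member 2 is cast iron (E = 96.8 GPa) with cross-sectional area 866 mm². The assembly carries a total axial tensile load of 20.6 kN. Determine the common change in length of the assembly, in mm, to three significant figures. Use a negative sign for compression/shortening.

A_1 = 570 mm².
Equal strain + equilibrium ⇒ each member carries load in proportion to AE: A₁E₁ = 116900000 N, A₂E₂ = 83830000 N, ΣAE = 200700000 N.
δ = PL/ΣAE = 20600·875/200700000 = 0.08982 mm.

0.0898 mm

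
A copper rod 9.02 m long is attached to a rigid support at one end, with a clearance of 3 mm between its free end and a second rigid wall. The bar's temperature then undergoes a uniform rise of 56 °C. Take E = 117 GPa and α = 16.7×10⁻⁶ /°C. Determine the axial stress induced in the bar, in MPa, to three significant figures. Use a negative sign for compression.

-70.5 MPa

Free thermal expansion αLΔT = 16.7e-6 · 9020 · 56 = 8.436 mm.
The walls engage after the gap closes; constrained expansion = 8.436 − 3 = 5.436 mm.
The walls impose strain ε = −(5.436)/9020 = -6.0261e-04; σ = Eε = 117000 · -6.0261e-04 = -70.5 MPa.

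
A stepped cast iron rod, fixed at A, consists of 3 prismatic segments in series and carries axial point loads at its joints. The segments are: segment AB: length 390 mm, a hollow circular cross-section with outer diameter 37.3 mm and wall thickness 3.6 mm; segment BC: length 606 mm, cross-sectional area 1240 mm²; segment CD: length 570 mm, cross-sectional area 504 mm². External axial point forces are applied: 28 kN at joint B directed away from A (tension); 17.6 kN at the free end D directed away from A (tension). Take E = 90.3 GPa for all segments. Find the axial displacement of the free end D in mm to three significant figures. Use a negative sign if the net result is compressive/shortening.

0.832 mm

Internal axial forces (sectioning from the free end, tension +): N_CD = 17.6 kN, N_BC = 17.6 kN, N_AB = 45.6 kN.
A_AB = 381.1 mm².
δ_AB = 45600·390/(381.1·90300) = 0.5167 mm
δ_BC = 17600·606/(1240·90300) = 0.09525 mm
δ_CD = 17600·570/(504·90300) = 0.2204 mm
δ = Σδ_i = 0.8324 mm.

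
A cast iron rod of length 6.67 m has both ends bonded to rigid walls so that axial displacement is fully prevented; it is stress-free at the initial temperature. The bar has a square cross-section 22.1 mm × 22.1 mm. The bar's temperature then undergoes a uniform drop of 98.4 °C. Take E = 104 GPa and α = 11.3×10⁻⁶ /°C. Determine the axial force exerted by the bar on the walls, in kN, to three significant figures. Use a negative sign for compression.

56.5 kN

Free thermal expansion αLΔT = 11.3e-6 · 6670 · -98.4 = -7.417 mm.
The walls impose strain ε = −(-7.417)/6670 = 1.1119e-03; σ = Eε = 104000 · 1.1119e-03 = 115.6 MPa.
Wall reaction R = σ·A = 115.6·488.4 = 56480 N = 56.48 kN.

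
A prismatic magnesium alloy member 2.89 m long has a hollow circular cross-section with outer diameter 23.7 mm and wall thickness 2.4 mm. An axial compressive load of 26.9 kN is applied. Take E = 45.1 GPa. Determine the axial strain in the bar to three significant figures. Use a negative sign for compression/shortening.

A = 160.6 mm².
σ = N/A = -167.5 MPa; ε = σ/E = -167.5/45100 = -3.714e-03.

-0.00371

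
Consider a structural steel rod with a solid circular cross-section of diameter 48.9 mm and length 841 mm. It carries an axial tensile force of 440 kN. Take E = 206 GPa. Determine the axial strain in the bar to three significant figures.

0.00114

A = 1878 mm².
σ = N/A = 234.3 MPa; ε = σ/E = 234.3/206000 = 1.137e-03.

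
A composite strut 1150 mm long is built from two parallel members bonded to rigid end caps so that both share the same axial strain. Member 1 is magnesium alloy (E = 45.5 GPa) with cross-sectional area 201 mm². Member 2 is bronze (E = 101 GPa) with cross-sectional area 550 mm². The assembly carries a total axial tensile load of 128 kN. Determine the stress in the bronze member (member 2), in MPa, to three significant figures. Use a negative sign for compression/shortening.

200 MPa

Equal strain + equilibrium ⇒ each member carries load in proportion to AE: A₁E₁ = 9146000 N, A₂E₂ = 55550000 N, ΣAE = 64700000 N.
σ₂ = P·E₂/ΣAE = 128000·101000/64700000 = 199.8 MPa.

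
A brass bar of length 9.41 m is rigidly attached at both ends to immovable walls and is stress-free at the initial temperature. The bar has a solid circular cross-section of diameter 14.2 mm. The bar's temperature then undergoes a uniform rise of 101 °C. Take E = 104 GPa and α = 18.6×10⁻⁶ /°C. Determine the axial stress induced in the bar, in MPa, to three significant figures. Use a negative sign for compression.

-195 MPa

Free thermal expansion αLΔT = 18.6e-6 · 9410 · 101 = 17.68 mm.
The walls impose strain ε = −(17.68)/9410 = -1.8786e-03; σ = Eε = 104000 · -1.8786e-03 = -195.4 MPa.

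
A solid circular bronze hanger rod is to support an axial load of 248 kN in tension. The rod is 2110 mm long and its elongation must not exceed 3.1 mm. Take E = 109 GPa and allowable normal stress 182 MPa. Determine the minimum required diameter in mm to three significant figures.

44.4 mm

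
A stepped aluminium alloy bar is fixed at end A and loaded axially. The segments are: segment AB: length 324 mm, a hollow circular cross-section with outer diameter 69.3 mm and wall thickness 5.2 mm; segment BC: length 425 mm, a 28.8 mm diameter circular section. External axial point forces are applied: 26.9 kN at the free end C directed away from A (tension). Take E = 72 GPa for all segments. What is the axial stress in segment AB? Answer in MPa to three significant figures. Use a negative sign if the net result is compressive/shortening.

25.7 MPa

Internal axial forces (sectioning from the free end, tension +): N_BC = 26.9 kN, N_AB = 26.9 kN.
A_AB = 1047 mm².
σ_AB = N_AB/A_AB = 26900/1047 = 25.69 MPa.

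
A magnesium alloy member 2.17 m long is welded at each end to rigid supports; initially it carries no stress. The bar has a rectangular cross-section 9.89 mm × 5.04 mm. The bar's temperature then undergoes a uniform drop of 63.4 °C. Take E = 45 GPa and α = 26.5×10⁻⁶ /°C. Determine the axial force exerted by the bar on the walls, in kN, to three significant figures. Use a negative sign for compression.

Free thermal expansion αLΔT = 26.5e-6 · 2170 · -63.4 = -3.646 mm.
The walls impose strain ε = −(-3.646)/2170 = 1.6801e-03; σ = Eε = 45000 · 1.6801e-03 = 75.6 MPa.
Wall reaction R = σ·A = 75.6·49.85 = 3769 N = 3.769 kN.

3.77 kN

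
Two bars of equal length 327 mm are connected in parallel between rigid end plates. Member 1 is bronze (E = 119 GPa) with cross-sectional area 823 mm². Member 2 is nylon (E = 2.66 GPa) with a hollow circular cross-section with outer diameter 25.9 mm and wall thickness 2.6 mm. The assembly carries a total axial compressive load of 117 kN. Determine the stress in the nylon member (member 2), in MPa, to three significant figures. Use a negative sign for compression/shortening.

-3.16 MPa

A_2 = 190.3 mm².
Equal strain + equilibrium ⇒ each member carries load in proportion to AE: A₁E₁ = 97940000 N, A₂E₂ = 506200 N, ΣAE = 98440000 N.
σ₂ = P·E₂/ΣAE = -117000·2660/98440000 = -3.161 MPa.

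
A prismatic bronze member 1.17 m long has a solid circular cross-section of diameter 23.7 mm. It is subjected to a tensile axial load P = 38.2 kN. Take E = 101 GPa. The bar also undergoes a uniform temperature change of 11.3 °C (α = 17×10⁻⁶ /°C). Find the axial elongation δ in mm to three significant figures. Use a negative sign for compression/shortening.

A = 441.2 mm².
δ_mech = NL/(AE) = 38200·1170/(441.2·101000) = 1.003 mm.
δ_thermal = αLΔT = 17e-6·1170·11.3 = 0.2248 mm.
δ = δ_mech + δ_thermal = 1.228 mm.

1.23 mm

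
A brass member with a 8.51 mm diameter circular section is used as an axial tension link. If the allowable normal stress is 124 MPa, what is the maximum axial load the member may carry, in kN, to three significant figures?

A = 56.88 mm².
P_max = σ_allow · A = 124 · 56.88 = 7053 N = 7.053 kN.

7.05 kN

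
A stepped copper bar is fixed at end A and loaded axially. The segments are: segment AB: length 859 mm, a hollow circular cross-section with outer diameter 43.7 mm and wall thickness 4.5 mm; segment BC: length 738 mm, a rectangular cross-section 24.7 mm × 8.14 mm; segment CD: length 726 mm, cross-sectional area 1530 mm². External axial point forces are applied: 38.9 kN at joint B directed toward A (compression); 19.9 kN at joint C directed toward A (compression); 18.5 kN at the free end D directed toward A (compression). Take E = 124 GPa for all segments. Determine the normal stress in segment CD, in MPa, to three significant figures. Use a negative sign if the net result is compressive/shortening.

-12.1 MPa

Internal axial forces (sectioning from the free end, tension +): N_CD = -18.5 kN, N_BC = -38.4 kN, N_AB = -77.3 kN.
σ_CD = N_CD/A_CD = -18500/1530 = -12.09 MPa.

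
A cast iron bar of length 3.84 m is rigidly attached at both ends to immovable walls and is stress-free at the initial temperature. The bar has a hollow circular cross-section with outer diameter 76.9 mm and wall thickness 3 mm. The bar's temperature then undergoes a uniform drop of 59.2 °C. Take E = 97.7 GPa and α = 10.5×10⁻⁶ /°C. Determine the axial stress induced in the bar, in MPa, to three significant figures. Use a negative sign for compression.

Free thermal expansion αLΔT = 10.5e-6 · 3840 · -59.2 = -2.387 mm.
The walls impose strain ε = −(-2.387)/3840 = 6.2160e-04; σ = Eε = 97700 · 6.2160e-04 = 60.73 MPa.

60.7 MPa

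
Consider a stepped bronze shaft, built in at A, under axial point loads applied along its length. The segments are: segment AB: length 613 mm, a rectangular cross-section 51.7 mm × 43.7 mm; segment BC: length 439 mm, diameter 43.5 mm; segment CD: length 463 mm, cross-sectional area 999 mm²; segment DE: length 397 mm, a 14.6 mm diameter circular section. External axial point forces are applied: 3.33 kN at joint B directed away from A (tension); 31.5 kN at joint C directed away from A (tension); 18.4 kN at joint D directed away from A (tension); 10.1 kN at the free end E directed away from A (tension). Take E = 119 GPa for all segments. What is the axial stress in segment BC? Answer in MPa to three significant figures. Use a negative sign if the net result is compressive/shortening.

Internal axial forces (sectioning from the free end, tension +): N_DE = 10.1 kN, N_CD = 28.5 kN, N_BC = 60 kN, N_AB = 63.33 kN.
A_BC = 1486 mm².
σ_BC = N_BC/A_BC = 60000/1486 = 40.37 MPa.

40.4 MPa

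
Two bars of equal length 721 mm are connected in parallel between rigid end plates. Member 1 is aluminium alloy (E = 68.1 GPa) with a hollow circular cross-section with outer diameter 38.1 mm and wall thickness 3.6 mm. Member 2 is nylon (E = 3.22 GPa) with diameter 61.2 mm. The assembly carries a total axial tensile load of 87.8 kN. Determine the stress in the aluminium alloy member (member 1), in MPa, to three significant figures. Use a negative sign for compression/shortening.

166 MPa

A_1 = 390.2 mm².
A_2 = 2942 mm².
Equal strain + equilibrium ⇒ each member carries load in proportion to AE: A₁E₁ = 26570000 N, A₂E₂ = 9472000 N, ΣAE = 36040000 N.
σ₁ = P·E₁/ΣAE = 87800·68100/36040000 = 165.9 MPa.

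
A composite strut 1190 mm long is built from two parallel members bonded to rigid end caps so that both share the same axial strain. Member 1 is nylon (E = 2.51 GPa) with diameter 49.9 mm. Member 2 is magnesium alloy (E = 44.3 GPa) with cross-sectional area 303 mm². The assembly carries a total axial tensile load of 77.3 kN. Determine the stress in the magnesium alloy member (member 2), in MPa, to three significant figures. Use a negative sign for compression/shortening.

187 MPa

A_1 = 1956 mm².
Equal strain + equilibrium ⇒ each member carries load in proportion to AE: A₁E₁ = 4909000 N, A₂E₂ = 13420000 N, ΣAE = 18330000 N.
σ₂ = P·E₂/ΣAE = 77300·44300/18330000 = 186.8 MPa.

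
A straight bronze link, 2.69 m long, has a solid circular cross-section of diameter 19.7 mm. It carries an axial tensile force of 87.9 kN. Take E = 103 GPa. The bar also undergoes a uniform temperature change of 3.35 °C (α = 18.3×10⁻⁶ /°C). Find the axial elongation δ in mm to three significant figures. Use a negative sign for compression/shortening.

A = 304.8 mm².
δ_mech = NL/(AE) = 87900·2690/(304.8·103000) = 7.532 mm.
δ_thermal = αLΔT = 18.3e-6·2690·3.35 = 0.1649 mm.
δ = δ_mech + δ_thermal = 7.696 mm.

7.70 mm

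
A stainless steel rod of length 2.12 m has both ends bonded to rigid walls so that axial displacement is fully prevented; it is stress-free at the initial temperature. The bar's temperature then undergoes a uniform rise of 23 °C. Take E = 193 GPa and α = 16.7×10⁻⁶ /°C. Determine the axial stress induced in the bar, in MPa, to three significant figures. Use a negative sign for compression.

-74.1 MPa

Free thermal expansion αLΔT = 16.7e-6 · 2120 · 23 = 0.8143 mm.
The walls impose strain ε = −(0.8143)/2120 = -3.8410e-04; σ = Eε = 193000 · -3.8410e-04 = -74.13 MPa.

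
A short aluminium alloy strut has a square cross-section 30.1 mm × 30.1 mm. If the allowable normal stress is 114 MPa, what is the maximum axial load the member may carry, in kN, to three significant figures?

A = 906 mm².
P_max = σ_allow · A = 114 · 906 = 103300 N = 103.3 kN.

103 kN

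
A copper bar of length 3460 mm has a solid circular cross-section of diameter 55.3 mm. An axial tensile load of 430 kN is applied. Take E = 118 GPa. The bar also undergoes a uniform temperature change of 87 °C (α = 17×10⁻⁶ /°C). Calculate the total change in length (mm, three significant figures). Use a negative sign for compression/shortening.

A = 2402 mm².
δ_mech = NL/(AE) = 430000·3460/(2402·118000) = 5.25 mm.
δ_thermal = αLΔT = 17e-6·3460·87 = 5.117 mm.
δ = δ_mech + δ_thermal = 10.37 mm.

10.4 mm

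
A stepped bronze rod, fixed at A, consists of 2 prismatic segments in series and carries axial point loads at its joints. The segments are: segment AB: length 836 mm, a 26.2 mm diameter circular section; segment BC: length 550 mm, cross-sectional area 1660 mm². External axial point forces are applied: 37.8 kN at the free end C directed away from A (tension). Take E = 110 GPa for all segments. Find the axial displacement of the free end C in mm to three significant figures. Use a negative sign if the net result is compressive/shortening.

Internal axial forces (sectioning from the free end, tension +): N_BC = 37.8 kN, N_AB = 37.8 kN.
A_AB = 539.1 mm².
δ_AB = 37800·836/(539.1·110000) = 0.5329 mm
δ_BC = 37800·550/(1660·110000) = 0.1139 mm
δ = Σδ_i = 0.6467 mm.

0.647 mm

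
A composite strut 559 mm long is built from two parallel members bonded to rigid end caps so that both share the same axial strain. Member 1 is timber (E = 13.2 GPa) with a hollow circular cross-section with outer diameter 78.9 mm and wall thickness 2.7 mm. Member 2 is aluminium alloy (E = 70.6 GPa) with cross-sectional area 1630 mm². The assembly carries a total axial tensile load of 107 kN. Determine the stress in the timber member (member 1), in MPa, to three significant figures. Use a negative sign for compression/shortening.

11.4 MPa

A_1 = 646.4 mm².
Equal strain + equilibrium ⇒ each member carries load in proportion to AE: A₁E₁ = 8532000 N, A₂E₂ = 115100000 N, ΣAE = 123600000 N.
σ₁ = P·E₁/ΣAE = 107000·13200/123600000 = 11.43 MPa.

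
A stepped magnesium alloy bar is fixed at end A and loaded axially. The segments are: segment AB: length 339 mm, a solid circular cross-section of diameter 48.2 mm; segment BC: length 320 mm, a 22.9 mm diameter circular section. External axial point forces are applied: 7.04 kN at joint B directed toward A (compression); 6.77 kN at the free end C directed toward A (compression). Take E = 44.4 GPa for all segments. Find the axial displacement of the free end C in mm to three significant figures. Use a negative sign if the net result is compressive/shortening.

Internal axial forces (sectioning from the free end, tension +): N_BC = -6.77 kN, N_AB = -13.81 kN.
A_AB = 1825 mm².
A_BC = 411.9 mm².
δ_AB = -13810·339/(1825·44400) = -0.05779 mm
δ_BC = -6770·320/(411.9·44400) = -0.1185 mm
δ = Σδ_i = -0.1763 mm.

-0.176 mm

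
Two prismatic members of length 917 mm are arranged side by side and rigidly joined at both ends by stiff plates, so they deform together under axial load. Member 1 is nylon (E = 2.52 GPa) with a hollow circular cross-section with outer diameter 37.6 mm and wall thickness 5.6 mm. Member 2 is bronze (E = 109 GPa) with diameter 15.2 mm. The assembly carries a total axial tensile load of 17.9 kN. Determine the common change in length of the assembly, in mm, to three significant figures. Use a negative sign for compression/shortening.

A_1 = 563 mm².
A_2 = 181.5 mm².
Equal strain + equilibrium ⇒ each member carries load in proportion to AE: A₁E₁ = 1419000 N, A₂E₂ = 19780000 N, ΣAE = 21200000 N.
δ = PL/ΣAE = 17900·917/21200000 = 0.7743 mm.

0.774 mm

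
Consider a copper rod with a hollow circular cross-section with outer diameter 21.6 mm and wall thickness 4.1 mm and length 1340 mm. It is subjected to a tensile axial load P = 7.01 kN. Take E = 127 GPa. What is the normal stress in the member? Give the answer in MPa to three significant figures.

31.1 MPa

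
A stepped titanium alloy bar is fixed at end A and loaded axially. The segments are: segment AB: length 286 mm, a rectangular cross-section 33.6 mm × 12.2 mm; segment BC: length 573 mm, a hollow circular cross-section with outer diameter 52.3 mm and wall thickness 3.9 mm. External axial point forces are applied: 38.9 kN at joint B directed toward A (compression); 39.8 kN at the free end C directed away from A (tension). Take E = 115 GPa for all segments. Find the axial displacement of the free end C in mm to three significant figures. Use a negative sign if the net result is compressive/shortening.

0.340 mm

Internal axial forces (sectioning from the free end, tension +): N_BC = 39.8 kN, N_AB = 0.9 kN.
A_AB = 409.9 mm².
A_BC = 593 mm².
δ_AB = 900·286/(409.9·115000) = 0.00546 mm
δ_BC = 39800·573/(593·115000) = 0.3344 mm
δ = Σδ_i = 0.3399 mm.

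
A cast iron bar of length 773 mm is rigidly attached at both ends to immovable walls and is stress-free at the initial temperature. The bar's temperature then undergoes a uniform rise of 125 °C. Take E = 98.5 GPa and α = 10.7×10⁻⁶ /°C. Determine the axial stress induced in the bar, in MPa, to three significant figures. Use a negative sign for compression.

-132 MPa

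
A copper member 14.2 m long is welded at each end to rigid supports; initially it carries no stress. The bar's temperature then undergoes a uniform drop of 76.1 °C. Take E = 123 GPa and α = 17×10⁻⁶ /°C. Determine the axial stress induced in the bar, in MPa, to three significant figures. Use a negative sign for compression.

159 MPa

Free thermal expansion αLΔT = 17e-6 · 14200 · -76.1 = -18.37 mm.
The walls impose strain ε = −(-18.37)/14200 = 1.2937e-03; σ = Eε = 123000 · 1.2937e-03 = 159.1 MPa.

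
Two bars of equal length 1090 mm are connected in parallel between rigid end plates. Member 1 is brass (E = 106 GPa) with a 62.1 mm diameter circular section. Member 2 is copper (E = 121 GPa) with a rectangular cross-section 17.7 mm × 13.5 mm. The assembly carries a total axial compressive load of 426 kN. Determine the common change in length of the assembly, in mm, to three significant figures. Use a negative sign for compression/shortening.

-1.33 mm

A_1 = 3029 mm².
A_2 = 238.9 mm².
Equal strain + equilibrium ⇒ each member carries load in proportion to AE: A₁E₁ = 321100000 N, A₂E₂ = 28910000 N, ΣAE = 350000000 N.
δ = PL/ΣAE = -426000·1090/350000000 = -1.327 mm.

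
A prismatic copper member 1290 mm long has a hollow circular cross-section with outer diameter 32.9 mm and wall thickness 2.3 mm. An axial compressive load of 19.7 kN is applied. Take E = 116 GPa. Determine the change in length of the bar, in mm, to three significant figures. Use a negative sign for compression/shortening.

-0.991 mm

A = 221.1 mm².
δ_mech = NL/(AE) = -19700·1290/(221.1·116000) = -0.9908 mm.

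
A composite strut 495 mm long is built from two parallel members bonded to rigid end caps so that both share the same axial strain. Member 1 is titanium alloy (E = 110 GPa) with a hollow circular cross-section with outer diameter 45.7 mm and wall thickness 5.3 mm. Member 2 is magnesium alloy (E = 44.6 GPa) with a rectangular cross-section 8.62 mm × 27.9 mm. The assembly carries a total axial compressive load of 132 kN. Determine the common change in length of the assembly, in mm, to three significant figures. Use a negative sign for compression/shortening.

A_1 = 672.7 mm².
A_2 = 240.5 mm².
Equal strain + equilibrium ⇒ each member carries load in proportion to AE: A₁E₁ = 73990000 N, A₂E₂ = 10730000 N, ΣAE = 84720000 N.
δ = PL/ΣAE = -132000·495/84720000 = -0.7712 mm.

-0.771 mm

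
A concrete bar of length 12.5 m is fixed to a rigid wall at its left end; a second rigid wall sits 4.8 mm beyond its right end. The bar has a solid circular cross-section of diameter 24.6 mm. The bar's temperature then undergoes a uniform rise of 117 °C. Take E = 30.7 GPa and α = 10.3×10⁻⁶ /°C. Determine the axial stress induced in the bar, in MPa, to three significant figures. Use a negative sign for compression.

-25.2 MPa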